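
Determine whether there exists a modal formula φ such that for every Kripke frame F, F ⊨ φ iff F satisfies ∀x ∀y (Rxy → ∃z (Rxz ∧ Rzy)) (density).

Yes: it is density, defined by the C4 schema □□r → □r.
Suppose □□r→□r is valid. Take Rxy and set V(r)={w : xR²w}. Then □□r at x, so □r at x, so r at y, i.e. ∃z(Rxz∧Rzy).

Definable; □□r → □r defines it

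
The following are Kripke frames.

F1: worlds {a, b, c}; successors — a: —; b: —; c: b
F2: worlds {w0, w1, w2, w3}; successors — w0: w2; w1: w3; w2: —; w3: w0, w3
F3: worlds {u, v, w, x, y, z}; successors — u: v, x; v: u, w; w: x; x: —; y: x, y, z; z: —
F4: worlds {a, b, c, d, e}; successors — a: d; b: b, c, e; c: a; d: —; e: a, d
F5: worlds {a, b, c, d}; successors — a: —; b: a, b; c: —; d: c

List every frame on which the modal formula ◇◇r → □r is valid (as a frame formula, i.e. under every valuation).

The schema corresponds to a generalized confluence (Geach) condition: ∀x ∀y ∀z ((xR²y ∧ xRz) → ∃w (y = w ∧ z = w)).
F1: ✓.
F2: fails — w1R²w0, w1Rw3 but w0 ≠ w3.
F3: fails — uR²u, uRv but u ≠ v.
F4: fails — bR²a, bRb but a ≠ b.
F5: fails — bR²a, bRb but a ≠ b.

F1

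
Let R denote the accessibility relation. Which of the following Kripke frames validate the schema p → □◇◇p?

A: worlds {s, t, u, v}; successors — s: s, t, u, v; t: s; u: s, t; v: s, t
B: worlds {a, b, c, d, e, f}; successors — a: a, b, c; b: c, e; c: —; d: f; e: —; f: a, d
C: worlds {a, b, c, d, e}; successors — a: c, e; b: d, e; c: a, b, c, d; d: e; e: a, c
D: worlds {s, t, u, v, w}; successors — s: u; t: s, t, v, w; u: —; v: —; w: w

A

The schema corresponds to a generalized confluence (Geach) condition: ∀x ∀z (xRz → ∃w (x = w ∧ zR²w)).
A: holds.
B: fails — aRb but no w with a=w and bR²w.
C: fails — bRd but no w with b=w and dR²w.
D: fails — sRu but no w* with s=w* and uR²w*.
Valid on: A.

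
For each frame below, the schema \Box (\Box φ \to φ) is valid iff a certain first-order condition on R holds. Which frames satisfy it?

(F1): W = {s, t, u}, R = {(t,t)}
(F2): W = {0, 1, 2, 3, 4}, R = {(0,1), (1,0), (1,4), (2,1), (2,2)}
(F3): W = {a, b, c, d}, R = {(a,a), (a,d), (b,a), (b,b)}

(F1)

The schema corresponds to shift-reflexivity: \forall x \forall y (Rxy \to Ryy).
(F1): holds.
(F2): fails — R10 but not R00.
(F3): fails — Rad but not Rdd.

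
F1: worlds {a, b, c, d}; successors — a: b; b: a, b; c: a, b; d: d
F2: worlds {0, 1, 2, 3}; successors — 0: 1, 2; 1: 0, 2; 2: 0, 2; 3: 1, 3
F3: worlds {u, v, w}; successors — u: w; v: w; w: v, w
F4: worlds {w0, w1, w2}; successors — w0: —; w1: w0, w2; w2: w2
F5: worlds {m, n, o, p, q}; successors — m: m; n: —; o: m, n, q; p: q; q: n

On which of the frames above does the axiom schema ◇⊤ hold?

Frame correspondent (Sahlqvist): ∀x ∃y Rxy — i.e. seriality.
F1: condition met.
F2: condition met.
F3: condition met.
F4: fails — world w0 has no successor.
F5: fails — world n has no successor.

F1, F2, F3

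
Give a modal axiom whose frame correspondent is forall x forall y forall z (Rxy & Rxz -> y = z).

The condition is partial functionality. The CD schema ◇q → □q defines it.

◇q → □q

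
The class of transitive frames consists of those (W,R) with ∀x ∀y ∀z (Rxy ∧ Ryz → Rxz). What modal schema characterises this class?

□ψ → □□ψ

A defining formula is □ψ → □□ψ (the 4 axiom).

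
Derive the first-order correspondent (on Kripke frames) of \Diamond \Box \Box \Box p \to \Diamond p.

\forall x \forall y (xRy \to \exists w (y R^3 w \wedge xRw))

This is a Sahlqvist (Geach-type) schema ◇^1□^3p → □^0◇^1p.
Minimal-valuation argument: fix x; take any y with xR^1y and any z with xR^0z. Set V(p) to the set of worlds R-reachable from y in exactly 3 steps. Then □^3p holds at y, so the antecedent holds at x; validity forces ◇^1p at z, giving a w with zR^1w and yR^3w.
First-order correspondent: \forall x \forall y (xRy \to \exists w (y R^3 w \wedge xRw)).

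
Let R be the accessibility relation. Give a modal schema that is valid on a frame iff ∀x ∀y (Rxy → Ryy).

□(□s → s)

A defining formula is □(□s → s) (the T□ axiom).
Suppose □(□s→s) is valid. Take Rxy and set V(s)={w : Ryw}. Then at y, □s holds; since □(□s→s) at x, □s→s at y, so s at y, i.e. Ryy.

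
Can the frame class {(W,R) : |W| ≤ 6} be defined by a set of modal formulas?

Not definable by any modal formula

Modal frame validity is preserved under disjoint unions.
Any modal formula valid on each of 7 disjoint one-world frames is valid on their disjoint union (validity is preserved under disjoint unions). Each one-world frame has |W|=1≤6, but the union has |W|=7.
So the class is not modally definable.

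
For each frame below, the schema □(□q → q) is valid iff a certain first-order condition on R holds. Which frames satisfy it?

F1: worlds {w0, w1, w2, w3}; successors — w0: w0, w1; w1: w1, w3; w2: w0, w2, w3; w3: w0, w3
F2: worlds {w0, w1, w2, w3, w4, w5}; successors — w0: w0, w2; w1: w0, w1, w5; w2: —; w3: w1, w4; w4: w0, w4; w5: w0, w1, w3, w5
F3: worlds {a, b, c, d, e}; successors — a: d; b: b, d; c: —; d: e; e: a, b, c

F1

The schema corresponds to shift-reflexivity: ∀x ∀y (Rxy → Ryy).
F1: ✓.
F2: fails — Rw0w2 but not Rw2w2.
F3: fails — Rea but not Raa.
Valid on: F1.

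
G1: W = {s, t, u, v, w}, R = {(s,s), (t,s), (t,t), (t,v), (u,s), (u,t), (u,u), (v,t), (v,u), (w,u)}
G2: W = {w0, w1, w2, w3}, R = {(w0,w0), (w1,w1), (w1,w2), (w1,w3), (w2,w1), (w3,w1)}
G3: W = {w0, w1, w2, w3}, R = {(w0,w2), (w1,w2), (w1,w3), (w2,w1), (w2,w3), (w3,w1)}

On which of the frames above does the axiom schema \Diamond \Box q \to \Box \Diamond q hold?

G2

Frame correspondent (Sahlqvist): \forall x \forall y \forall z (Rxy \wedge Rxz \to \exists w (Ryw \wedge Rzw)) — i.e. convergence.
G1: fails — Rtv and Rts but v and s have no common successor.
G2: ✓.
G3: fails — Rw2w1 and Rw2w3 but w1 and w3 have no common successor.
Valid on: G2.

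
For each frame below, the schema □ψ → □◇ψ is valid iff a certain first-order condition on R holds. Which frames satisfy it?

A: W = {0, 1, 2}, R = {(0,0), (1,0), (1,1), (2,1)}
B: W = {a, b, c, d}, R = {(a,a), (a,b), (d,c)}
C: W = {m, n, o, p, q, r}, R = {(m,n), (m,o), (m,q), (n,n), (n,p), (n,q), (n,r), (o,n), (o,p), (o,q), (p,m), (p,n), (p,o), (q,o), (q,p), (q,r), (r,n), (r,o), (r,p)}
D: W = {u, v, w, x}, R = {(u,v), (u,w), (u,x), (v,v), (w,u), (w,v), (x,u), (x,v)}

A, C, D

This is the axiom for a generalized confluence (Geach) condition; its first-order frame correspondent is ∀x ∀z (xRz → ∃w (xRw ∧ zRw)).
A: holds.
B: fails — aRb but no w with aRw and bRw.
C: holds.
D: holds.
Valid on: A, C, D.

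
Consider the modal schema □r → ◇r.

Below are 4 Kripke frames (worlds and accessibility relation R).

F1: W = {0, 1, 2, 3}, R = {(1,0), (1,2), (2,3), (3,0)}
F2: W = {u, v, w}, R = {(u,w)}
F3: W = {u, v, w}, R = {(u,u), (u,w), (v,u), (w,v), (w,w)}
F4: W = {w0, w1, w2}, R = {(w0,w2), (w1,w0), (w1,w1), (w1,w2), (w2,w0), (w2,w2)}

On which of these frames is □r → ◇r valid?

Frame correspondent (Sahlqvist): ∀x ∃y Rxy — i.e. seriality.
F1: fails — world 0 has no successor.
F2: fails — world v has no successor.
F3: condition met.
F4: condition met.

F3, F4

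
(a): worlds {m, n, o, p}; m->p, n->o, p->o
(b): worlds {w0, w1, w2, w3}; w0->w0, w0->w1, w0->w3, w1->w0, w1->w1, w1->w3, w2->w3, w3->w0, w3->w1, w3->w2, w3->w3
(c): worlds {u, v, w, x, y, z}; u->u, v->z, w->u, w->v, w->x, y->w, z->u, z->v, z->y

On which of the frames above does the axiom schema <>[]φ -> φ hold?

This is the axiom for symmetry; its first-order frame correspondent is forall x forall y (Rxy -> Ryx).
(a): fails — Rno but not Ron.
(b): condition met.
(c): fails — Rwu but not Ruw.

(b)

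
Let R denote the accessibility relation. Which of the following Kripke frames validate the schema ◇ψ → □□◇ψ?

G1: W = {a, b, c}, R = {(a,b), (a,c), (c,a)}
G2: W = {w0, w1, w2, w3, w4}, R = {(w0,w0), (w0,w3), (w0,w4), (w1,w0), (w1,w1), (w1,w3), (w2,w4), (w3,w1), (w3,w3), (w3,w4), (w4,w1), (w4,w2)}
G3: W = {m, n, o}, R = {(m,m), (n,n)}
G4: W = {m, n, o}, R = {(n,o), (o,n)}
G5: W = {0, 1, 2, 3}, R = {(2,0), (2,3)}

This is the axiom for a generalized confluence (Geach) condition; its first-order frame correspondent is ∀x ∀y ∀z ((xRy ∧ xR²z) → ∃w (y = w ∧ zRw)).
G1: fails — cRa, cR²b but no w with a=w and bRw.
G2: fails — w0Rw0, w0R²w2 but no w with w0=w and w2Rw.
G3: ✓.
G4: ✓.
G5: ✓.
Valid on: G3, G4, G5.

G3, G4, G5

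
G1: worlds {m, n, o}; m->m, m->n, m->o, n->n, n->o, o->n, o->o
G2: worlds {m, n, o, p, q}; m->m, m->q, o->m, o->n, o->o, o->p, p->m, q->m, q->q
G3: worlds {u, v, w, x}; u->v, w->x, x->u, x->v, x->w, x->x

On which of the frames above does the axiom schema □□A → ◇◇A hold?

G1

Frame correspondent (Sahlqvist): ∀x ∃w (xR²w ∧ xR²w) — i.e. a generalized confluence (Geach) condition.
G1: holds.
G2: fails — at n but no w with nR²w and nR²w.
G3: fails — at u but no t with uR²t and uR²t.
Valid on: G1.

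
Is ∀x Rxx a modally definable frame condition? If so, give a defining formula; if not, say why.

The condition is reflexivity. A defining modal formula is □p → p.
Suppose □p→p is valid. At any x set V(p)={w : Rxw}. Then □p holds at x, so p holds at x, i.e. Rxx.

Yes — defined by □p → p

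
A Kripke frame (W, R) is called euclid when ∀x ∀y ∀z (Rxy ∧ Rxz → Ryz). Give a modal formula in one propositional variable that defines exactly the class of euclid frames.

◇s → □◇s

The condition is the Euclidean property. The 5 schema ◇s → □◇s defines it.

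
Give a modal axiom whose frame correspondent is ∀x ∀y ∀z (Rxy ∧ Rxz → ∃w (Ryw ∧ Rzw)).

◇□ψ → □◇ψ

A defining formula is ◇□ψ → □◇ψ (the .2 axiom).
Suppose ◇□ψ→□◇ψ is valid. Take Rxy, Rxz and set V(ψ)={w : Ryw}. Then □ψ at y so ◇□ψ at x, so □◇ψ at x, so ◇ψ at z, giving w with Rzw and Ryw.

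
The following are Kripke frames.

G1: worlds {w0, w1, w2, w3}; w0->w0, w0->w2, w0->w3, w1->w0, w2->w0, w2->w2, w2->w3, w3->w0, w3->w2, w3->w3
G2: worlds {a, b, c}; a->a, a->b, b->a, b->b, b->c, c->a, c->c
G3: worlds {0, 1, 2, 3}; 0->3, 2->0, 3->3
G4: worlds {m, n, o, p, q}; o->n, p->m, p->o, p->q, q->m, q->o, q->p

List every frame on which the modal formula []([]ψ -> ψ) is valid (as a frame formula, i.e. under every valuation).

This is the axiom for shift-reflexivity; its first-order frame correspondent is forall x forall y (Rxy -> Ryy).
G1: ✓.
G2: ✓.
G3: fails — R20 but not R00.
G4: fails — Ron but not Rnn.
Valid on: G1, G2.

G1, G2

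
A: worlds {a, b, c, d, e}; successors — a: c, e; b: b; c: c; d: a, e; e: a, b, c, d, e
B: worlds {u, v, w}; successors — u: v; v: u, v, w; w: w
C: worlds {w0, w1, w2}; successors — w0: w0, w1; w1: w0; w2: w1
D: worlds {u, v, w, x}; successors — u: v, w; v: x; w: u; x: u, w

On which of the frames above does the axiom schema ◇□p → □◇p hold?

Frame correspondent (Sahlqvist): ∀x ∀y ∀z (Rxy ∧ Rxz → ∃w (Ryw ∧ Rzw)) — i.e. convergence.
A: fails — Reb and Rea but b and a have no common successor.
B: fails — Rvw and Rvu but w and u have no common successor.
C: satisfies the condition.
D: fails — Ruv and Ruw but v and w have no common successor.

C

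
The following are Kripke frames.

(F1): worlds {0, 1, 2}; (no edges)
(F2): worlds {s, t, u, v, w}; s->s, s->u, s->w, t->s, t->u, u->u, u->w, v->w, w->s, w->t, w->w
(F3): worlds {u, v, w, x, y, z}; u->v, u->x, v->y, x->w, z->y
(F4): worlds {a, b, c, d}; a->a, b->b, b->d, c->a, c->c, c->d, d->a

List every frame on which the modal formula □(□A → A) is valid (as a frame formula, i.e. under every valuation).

This is the axiom for shift-reflexivity; its first-order frame correspondent is ∀x ∀y (Rxy → Ryy).
(F1): holds.
(F2): fails — Rwt but not Rtt.
(F3): fails — Ruv but not Rvv.
(F4): fails — Rcd but not Rdd.
Valid on: (F1).

(F1)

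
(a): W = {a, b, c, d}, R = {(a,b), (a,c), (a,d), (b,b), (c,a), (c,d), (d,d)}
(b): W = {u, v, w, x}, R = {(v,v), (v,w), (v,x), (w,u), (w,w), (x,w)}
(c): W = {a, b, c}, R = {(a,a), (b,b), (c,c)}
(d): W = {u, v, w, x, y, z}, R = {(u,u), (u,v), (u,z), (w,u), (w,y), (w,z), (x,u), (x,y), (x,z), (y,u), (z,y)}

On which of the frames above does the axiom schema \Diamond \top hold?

This is the axiom for seriality; its first-order frame correspondent is \forall x \exists y Rxy.
(a): satisfies the condition.
(b): fails — world u has no successor.
(c): satisfies the condition.
(d): fails — world v has no successor.

(a), (c)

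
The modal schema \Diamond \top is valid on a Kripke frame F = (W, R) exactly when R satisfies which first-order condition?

◇⊤ holds at w iff w has a successor, so frame-validity of ◇⊤ is exactly seriality. Equivalently via □q → ◇q:
Suppose □q→◇q is valid. At any x set V(q)=W. Then □q at x, so ◇q at x, so x has a successor.

seriality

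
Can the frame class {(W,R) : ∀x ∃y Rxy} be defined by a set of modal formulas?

This is a Sahlqvist condition; the D axiom □p → ◇p defines it.

Yes, by □p → ◇p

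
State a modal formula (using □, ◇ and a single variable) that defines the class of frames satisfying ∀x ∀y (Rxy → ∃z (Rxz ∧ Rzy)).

The condition is density. The C4 schema □□s → □s defines it.

□□s → □s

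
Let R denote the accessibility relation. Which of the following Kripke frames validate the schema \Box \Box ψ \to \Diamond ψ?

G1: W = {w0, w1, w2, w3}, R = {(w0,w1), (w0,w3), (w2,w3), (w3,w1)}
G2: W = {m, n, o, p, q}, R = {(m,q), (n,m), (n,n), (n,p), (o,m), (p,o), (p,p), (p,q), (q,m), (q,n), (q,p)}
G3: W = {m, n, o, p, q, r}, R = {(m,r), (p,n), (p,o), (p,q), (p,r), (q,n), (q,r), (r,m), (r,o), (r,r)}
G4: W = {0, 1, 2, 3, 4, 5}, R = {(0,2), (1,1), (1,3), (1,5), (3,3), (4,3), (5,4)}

This is the axiom for a generalized confluence (Geach) condition; its first-order frame correspondent is \forall x \exists w (x R^2 w \wedge xRw).
G1: fails — at w1 but no w with w1R²w and w1Rw.
G2: fails — at m but no w with mR²w and mRw.
G3: fails — at n but no w with nR²w and nRw.
G4: fails — at 0 but no w with 0R²w and 0Rw.

none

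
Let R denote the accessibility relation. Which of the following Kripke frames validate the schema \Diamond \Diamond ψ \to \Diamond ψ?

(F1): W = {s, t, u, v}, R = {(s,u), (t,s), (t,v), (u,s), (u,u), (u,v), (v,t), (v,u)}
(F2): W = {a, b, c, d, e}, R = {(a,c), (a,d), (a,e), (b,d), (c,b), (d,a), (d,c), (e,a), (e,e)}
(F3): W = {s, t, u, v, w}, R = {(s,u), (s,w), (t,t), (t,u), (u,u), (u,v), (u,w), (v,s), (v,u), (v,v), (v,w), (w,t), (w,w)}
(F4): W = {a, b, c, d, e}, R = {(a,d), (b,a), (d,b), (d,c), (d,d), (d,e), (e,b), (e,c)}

This is the axiom for transitivity; its first-order frame correspondent is \forall x \forall y \forall z (Rxy \wedge Ryz \to Rxz).
(F1): fails — Ruv and Rvt but not Rut.
(F2): fails — Rdc and Rcb but not Rdb.
(F3): fails — Ruv and Rvs but not Rus.
(F4): fails — Reb and Rba but not Rea.

none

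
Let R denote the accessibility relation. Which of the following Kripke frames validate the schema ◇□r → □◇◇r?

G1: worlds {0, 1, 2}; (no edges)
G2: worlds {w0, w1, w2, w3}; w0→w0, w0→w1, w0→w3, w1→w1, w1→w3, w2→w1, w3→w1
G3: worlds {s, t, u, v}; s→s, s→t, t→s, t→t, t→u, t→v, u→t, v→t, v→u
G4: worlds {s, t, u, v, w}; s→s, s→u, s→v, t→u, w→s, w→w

G1, G2, G3

Frame correspondent (Sahlqvist): ∀x ∀y ∀z ((xRy ∧ xRz) → ∃w (yRw ∧ zR²w)) — i.e. a generalized confluence (Geach) condition.
G1: holds.
G2: holds.
G3: holds.
G4: fails — sRs, sRu but no w* with sRw* and uR²w*.
Valid on: G1, G2, G3.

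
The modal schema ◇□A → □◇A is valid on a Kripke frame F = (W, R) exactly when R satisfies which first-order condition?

convergence

Suppose ◇□A→□◇A is valid. Take Rxy, Rxz and set V(A)={w : Ryw}. Then □A at y so ◇□A at x, so □◇A at x, so ◇A at z, giving w with Rzw and Ryw.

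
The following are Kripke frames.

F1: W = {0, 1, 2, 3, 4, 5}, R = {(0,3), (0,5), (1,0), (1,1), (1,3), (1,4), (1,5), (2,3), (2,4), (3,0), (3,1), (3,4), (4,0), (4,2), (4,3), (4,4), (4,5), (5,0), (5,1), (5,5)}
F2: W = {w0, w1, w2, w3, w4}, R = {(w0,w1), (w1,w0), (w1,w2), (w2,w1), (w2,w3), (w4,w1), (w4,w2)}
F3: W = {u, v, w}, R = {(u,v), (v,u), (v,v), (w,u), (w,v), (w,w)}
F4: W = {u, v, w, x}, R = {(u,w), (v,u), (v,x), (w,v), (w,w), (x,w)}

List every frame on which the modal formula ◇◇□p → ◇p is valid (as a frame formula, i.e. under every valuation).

F3

This is the axiom for a generalized confluence (Geach) condition; its first-order frame correspondent is ∀x ∀y (xR²y → ∃w (yRw ∧ xRw)).
F1: fails — 2R²5 but no w with 5Rw and 2Rw.
F2: fails — w1R²w3 but no w with w3Rw and w1Rw.
F3: holds.
F4: fails — uR²v but no t with vRt and uRt.
Valid on: F3.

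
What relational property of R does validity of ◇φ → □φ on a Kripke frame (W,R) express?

partial functionality: ∀x ∀y ∀z (Rxy ∧ Rxz → y = z)

Suppose ◇φ→□φ is valid. Take Rxy, Rxz and set V(φ)={y}. Then ◇φ at x, so □φ at x, so φ at z, i.e. z=y.
Conversely, on a frame with partial functionality the schema holds at every world under every valuation.
Frame condition: ∀x ∀y ∀z (Rxy ∧ Rxz → y = z).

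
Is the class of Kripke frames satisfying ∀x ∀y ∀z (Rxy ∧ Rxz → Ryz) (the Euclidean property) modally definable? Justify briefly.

The condition is the Euclidean property. A defining modal formula is ◇q → □◇q.

Yes — defined by ◇q → □◇q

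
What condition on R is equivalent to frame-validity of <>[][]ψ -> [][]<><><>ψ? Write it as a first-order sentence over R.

This is a Sahlqvist (Geach-type) schema ◇^1□^2ψ → □^2◇^3ψ.
First-order correspondent: forall x forall y forall z ((xRy & x R^2 z) -> exists w (y R^2 w & z R^3 w)).

forall x forall y forall z ((xRy & x R^2 z) -> exists w (y R^2 w & z R^3 w))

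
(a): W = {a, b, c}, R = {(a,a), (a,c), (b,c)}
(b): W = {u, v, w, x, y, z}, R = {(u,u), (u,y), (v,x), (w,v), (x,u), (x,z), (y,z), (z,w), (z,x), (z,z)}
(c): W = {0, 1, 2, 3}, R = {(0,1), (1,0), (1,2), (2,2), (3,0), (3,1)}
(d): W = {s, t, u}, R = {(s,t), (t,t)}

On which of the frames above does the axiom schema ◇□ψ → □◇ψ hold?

This is the axiom for convergence; its first-order frame correspondent is ∀x ∀y ∀z (Rxy ∧ Rxz → ∃w (Ryw ∧ Rzw)).
(a): fails — Raa and Rac but a and c have no common successor.
(b): fails — Ruu and Ruy but u and y have no common successor.
(c): fails — R10 and R12 but 0 and 2 have no common successor.
(d): ✓.
Valid on: (d).

(d)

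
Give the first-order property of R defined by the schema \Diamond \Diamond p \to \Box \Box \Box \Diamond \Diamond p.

This is a Sahlqvist (Geach-type) schema ◇^2□^0p → □^3◇^2p.
First-order correspondent: \forall x \forall y \forall z ((x R^2 y \wedge x R^3 z) \to \exists w (y = w \wedge z R^2 w)).

\forall x \forall y \forall z ((x R^2 y \wedge x R^3 z) \to \exists w (y = w \wedge z R^2 w))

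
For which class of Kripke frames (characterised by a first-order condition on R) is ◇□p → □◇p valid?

convergence

Suppose ◇□p→□◇p is valid. Take Rxy, Rxz and set V(p)={w : Ryw}. Then □p at y so ◇□p at x, so □◇p at x, so ◇p at z, giving w with Rzw and Ryw.
Conversely, on a frame with convergence the schema holds at every world under every valuation.
So the correspondent is convergence.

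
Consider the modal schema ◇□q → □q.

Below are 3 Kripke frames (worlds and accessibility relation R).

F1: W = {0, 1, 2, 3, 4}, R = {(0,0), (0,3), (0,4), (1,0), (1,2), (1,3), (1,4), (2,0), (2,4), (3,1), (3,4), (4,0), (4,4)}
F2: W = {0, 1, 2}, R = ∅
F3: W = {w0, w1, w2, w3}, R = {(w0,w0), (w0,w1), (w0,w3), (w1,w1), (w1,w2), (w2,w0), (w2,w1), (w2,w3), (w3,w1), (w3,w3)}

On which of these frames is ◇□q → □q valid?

F2

The schema corresponds to the Euclidean property: ∀x ∀y ∀z (Rxy ∧ Rxz → Ryz).
F1: fails — R04 and R03 but not R43.
F2: condition met.
F3: fails — Rw0w1 and Rw0w0 but not Rw1w0.
Valid on: F2.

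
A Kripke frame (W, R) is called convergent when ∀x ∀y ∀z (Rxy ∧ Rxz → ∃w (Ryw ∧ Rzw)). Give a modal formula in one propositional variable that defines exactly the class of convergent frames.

◇□p → □◇p

A defining formula is ◇□p → □◇p (the .2 axiom).
Suppose ◇□p→□◇p is valid. Take Rxy, Rxz and set V(p)={w : Ryw}. Then □p at y so ◇□p at x, so □◇p at x, so ◇p at z, giving w with Rzw and Ryw.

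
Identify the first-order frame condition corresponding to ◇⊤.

This schema is equivalent to the D axiom □q → ◇q.
It corresponds to seriality: ∀x ∃y Rxy.

seriality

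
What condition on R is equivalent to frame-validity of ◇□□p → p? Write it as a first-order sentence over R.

This is a Sahlqvist (Geach-type) schema ◇^1□^2p → □^0◇^0p.
Minimal-valuation argument: fix x; take any y with xR^1y and any z with xR^0z. Set V(p) to the set of worlds R-reachable from y in exactly 2 steps. Then □^2p holds at y, so the antecedent holds at x; validity forces ◇^0p at z, giving a w with zR^0w and yR^2w.
First-order correspondent: ∀x ∀y (xRy → ∃w (yR²w ∧ x = w)).

∀x ∀y (xRy → ∃w (yR²w ∧ x = w))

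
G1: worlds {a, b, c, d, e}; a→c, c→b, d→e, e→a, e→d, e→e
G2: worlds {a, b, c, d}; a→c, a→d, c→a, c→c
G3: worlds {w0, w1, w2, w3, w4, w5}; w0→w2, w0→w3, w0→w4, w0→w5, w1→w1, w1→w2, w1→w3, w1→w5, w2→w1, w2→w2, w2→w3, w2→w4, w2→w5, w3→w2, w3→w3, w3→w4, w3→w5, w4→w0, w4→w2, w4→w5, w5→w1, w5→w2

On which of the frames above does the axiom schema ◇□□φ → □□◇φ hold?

G3

This is the axiom for a generalized confluence (Geach) condition; its first-order frame correspondent is ∀x ∀y ∀z ((xRy ∧ xR²z) → ∃w (yR²w ∧ zRw)).
G1: fails — aRc, aR²b but no w with cR²w and bRw.
G2: fails — aRd, aR²a but no w with dR²w and aRw.
G3: holds.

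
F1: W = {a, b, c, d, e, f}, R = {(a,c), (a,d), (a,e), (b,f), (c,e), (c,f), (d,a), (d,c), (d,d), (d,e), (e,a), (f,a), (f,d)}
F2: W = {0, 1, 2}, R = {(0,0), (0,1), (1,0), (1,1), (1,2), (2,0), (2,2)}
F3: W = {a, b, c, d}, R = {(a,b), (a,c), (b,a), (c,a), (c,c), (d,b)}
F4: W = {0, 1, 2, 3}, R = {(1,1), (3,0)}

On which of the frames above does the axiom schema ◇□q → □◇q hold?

This is the axiom for convergence; its first-order frame correspondent is ∀x ∀y ∀z (Rxy ∧ Rxz → ∃w (Ryw ∧ Rzw)).
F1: fails — Rae and Rac but e and c have no common successor.
F2: holds.
F3: holds.
F4: fails — R30 and R30 but 0 and 0 have no common successor.
Valid on: F2, F3.

F2, F3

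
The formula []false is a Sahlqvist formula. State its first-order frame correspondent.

This schema is the Ver axiom.
It corresponds to emptiness of R: forall x forall y ~Rxy.

emptiness of R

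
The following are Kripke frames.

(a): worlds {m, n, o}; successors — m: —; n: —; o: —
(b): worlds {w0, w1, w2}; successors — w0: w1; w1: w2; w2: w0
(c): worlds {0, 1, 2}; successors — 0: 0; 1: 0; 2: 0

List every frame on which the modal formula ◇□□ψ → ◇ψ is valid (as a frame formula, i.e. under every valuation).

This is the axiom for a generalized confluence (Geach) condition; its first-order frame correspondent is ∀x ∀y (xRy → ∃w (yR²w ∧ xRw)).
(a): ✓.
(b): fails — w0Rw1 but no w with w1R²w and w0Rw.
(c): ✓.
Valid on: (a), (c).

(a), (c)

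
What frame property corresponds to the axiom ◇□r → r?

symmetry: ∀x ∀y (Rxy → Ryx)

This schema is equivalent to the B axiom r → □◇r.
Its frame correspondent is symmetry — ∀x ∀y (Rxy → Ryx).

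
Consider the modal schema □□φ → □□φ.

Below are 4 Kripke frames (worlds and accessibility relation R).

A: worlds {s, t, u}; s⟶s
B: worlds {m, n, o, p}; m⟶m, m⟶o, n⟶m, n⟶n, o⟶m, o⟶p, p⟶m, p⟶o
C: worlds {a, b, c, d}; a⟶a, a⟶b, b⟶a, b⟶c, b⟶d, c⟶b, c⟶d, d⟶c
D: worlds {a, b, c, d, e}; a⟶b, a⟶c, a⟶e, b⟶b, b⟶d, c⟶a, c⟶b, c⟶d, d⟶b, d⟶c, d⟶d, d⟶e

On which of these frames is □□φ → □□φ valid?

Frame correspondent (Sahlqvist): ∀x ∀z (xR²z → ∃w (xR²w ∧ z = w)) — i.e. a generalized confluence (Geach) condition.
A: satisfies the condition.
B: satisfies the condition.
C: satisfies the condition.
D: satisfies the condition.

A, B, C, D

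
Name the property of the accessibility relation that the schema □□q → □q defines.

This is the C4 axiom.
Its frame correspondent is density — ∀x ∀y (Rxy → ∃z (Rxz ∧ Rzy)).

density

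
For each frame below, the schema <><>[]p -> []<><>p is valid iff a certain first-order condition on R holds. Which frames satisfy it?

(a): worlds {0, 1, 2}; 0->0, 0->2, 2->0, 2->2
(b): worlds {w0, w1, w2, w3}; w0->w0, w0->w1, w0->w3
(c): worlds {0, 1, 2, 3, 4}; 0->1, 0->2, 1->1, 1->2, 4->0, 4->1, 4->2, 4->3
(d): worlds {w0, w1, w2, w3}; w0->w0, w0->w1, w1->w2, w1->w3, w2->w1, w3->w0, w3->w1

(a)

The schema corresponds to a generalized confluence (Geach) condition: forall x forall y forall z ((x R^2 y & xRz) -> exists w (yRw & z R^2 w)).
(a): satisfies the condition.
(b): fails — w0R²w0, w0Rw1 but no w with w0Rw and w1R²w.
(c): fails — 0R²1, 0R2 but no w with 1Rw and 2R²w.
(d): fails — w0R²w1, w0Rw1 but no w with w1Rw and w1R²w.
Valid on: (a).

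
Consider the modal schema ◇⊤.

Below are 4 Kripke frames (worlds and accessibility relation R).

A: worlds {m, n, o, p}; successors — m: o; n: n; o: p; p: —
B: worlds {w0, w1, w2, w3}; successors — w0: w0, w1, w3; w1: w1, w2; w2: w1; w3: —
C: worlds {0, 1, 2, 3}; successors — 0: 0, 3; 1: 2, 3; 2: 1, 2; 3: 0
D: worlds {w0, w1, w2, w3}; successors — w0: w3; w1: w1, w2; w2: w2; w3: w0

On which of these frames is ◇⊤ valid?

C, D

This is the axiom for seriality; its first-order frame correspondent is ∀x ∃y Rxy.
A: fails — world p has no successor.
B: fails — world w3 has no successor.
C: satisfies the condition.
D: satisfies the condition.
Valid on: C, D.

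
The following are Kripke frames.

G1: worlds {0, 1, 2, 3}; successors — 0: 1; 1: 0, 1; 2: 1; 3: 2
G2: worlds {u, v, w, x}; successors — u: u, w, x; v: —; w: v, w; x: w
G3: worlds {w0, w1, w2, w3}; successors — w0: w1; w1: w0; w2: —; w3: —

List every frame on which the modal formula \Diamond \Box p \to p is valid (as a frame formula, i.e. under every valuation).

G3

The schema corresponds to symmetry: \forall x \forall y (Rxy \to Ryx).
G1: fails — R32 but not R23.
G2: fails — Rxw but not Rwx.
G3: condition met.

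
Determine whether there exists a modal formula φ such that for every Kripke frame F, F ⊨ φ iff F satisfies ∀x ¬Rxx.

No — not modally definable

If a class were modally definable it would be closed under surjective bounded morphisms (Goldblatt–Thomason).
The 2-cycle (worlds s,t with s→t→s) is irreflexive, and the map sending every world to a single reflexive point • is a surjective bounded morphism (forth: every edge maps to (•,•); back: every world has a successor). So any modal formula valid on the 2-cycle is also valid on the reflexive point, which is not irreflexive.
So the class is not modally definable.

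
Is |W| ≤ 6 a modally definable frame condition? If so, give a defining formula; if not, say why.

Modal frame validity is preserved under disjoint unions.
Any modal formula valid on each of 7 disjoint one-world frames is valid on their disjoint union (validity is preserved under disjoint unions). Each one-world frame has |W|=1≤6, but the union has |W|=7.
Hence having at most 6 worlds is not modally definable.

Not modally definable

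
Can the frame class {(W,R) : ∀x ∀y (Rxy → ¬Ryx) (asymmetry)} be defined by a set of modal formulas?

Any modally definable frame class is closed under surjective bounded morphisms.
The 3-cycle (worlds a,b,c with a→b→c→a) is asymmetric. Mapping every world to a single reflexive point • is a surjective bounded morphism, and the reflexive point is not asymmetric (R•• but asymmetry requires ¬R••).
Hence asymmetry is not modally definable.

Not definable by any modal formula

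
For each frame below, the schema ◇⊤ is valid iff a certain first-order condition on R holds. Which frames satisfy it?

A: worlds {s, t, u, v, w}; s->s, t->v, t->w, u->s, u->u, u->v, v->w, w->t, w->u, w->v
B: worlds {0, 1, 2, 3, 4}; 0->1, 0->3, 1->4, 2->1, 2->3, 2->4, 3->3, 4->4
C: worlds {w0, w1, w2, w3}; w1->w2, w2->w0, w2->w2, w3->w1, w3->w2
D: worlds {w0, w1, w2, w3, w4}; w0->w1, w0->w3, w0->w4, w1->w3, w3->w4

Frame correspondent (Sahlqvist): ∀x ∃y Rxy — i.e. seriality.
A: holds.
B: holds.
C: fails — world w0 has no successor.
D: fails — world w2 has no successor.

A, B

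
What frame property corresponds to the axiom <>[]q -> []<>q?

This schema is the .2 axiom.
It corresponds to convergence: forall x forall y forall z (Rxy & Rxz -> exists w (Ryw & Rzw)).

convergence: forall x forall y forall z (Rxy & Rxz -> exists w (Ryw & Rzw))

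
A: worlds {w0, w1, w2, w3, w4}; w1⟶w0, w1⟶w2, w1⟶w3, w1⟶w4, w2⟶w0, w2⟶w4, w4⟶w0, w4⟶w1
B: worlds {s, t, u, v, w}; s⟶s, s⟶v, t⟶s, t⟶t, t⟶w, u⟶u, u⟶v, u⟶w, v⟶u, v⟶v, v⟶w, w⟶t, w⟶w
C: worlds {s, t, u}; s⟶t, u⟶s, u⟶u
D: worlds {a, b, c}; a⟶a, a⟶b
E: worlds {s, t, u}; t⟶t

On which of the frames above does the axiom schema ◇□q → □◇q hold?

This is the axiom for convergence; its first-order frame correspondent is ∀x ∀y ∀z (Rxy ∧ Rxz → ∃w (Ryw ∧ Rzw)).
A: fails — Rw1w2 and Rw1w0 but w2 and w0 have no common successor.
B: fails — Rts and Rtw but s and w have no common successor.
C: fails — Rst and Rst but t and t have no common successor.
D: fails — Raa and Rab but a and b have no common successor.
E: holds.
Valid on: E.

E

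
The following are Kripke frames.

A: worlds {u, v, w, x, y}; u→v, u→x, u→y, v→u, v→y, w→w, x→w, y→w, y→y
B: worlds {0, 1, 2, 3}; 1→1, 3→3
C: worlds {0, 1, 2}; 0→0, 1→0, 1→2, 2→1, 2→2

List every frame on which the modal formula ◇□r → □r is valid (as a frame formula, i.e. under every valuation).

This is the axiom for a generalized confluence (Geach) condition; its first-order frame correspondent is ∀x ∀y ∀z ((xRy ∧ xRz) → ∃w (yRw ∧ z = w)).
A: fails — uRv, uRv but no t with vRt and v=t.
B: condition met.
C: fails — 1R0, 1R2 but no w with 0Rw and 2=w.
Valid on: B.

B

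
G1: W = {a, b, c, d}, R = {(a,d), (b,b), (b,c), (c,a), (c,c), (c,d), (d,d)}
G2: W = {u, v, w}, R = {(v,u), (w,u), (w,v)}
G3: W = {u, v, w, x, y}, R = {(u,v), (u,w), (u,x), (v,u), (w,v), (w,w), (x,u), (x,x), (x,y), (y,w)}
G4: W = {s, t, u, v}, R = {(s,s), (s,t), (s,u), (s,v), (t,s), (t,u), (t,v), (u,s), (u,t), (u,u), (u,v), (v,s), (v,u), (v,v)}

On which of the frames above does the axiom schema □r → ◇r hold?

This is the axiom for seriality; its first-order frame correspondent is ∀x ∃y Rxy.
G1: holds.
G2: fails — world u has no successor.
G3: holds.
G4: holds.
Valid on: G1, G3, G4.

G1, G3, G4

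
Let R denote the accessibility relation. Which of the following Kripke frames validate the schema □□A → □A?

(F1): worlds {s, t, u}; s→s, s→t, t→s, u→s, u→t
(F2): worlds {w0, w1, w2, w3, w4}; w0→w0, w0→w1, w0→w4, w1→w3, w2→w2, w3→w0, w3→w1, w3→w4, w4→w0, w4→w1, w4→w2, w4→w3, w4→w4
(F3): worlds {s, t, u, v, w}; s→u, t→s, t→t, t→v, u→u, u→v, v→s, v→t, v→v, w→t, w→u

(F1), (F3)

Frame correspondent (Sahlqvist): ∀x ∀y (Rxy → ∃z (Rxz ∧ Rzy)) — i.e. density.
(F1): holds.
(F2): fails — Rw1w3 but no z with Rw1z and Rzw3.
(F3): holds.
Valid on: (F1), (F3).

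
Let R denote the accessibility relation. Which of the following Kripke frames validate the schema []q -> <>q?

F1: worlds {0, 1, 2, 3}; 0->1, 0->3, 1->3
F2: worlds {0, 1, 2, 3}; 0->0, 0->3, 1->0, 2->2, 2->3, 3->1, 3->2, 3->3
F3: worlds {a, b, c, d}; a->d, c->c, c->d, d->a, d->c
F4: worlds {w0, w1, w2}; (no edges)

F2

The schema corresponds to seriality: forall x exists y Rxy.
F1: fails — world 2 has no successor.
F2: ✓.
F3: fails — world b has no successor.
F4: fails — world w0 has no successor.
Valid on: F2.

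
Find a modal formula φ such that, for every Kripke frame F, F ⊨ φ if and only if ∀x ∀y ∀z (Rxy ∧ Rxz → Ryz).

◇ψ → □◇ψ

This is the Euclidean property; the standard corresponding axiom is 5: ◇ψ → □◇ψ.
Suppose ◇ψ→□◇ψ is valid. Take Rxy, Rxz and set V(ψ)={y}. Then ◇ψ at x, so □◇ψ at x, so ◇ψ at z, so some w with Rzw has ψ; w=y, i.e. Rzy. By symmetry of the argument, Ryz.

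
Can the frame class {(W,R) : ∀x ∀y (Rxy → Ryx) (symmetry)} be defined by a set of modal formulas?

Yes — defined by q → □◇q

This is a Sahlqvist condition; the B axiom q → □◇q defines it.
Suppose q→□◇q is valid. Take Rxy and set V(q)={x}. Then q at x, so □◇q at x, so ◇q at y, so some z with Ryz has q; z=x, i.e. Ryx.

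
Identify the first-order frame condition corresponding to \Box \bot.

emptiness of R: \forall x \forall y \neg Rxy

□⊥ is valid iff no world has any successor (otherwise □⊥ fails at any world with one).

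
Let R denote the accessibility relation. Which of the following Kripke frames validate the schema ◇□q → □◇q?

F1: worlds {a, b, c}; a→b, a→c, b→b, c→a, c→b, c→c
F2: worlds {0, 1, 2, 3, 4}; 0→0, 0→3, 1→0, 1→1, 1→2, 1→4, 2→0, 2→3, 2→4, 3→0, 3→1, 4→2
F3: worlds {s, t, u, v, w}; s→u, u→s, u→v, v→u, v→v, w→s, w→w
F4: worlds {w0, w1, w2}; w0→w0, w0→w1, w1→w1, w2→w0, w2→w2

F1, F4

The schema corresponds to convergence: ∀x ∀y ∀z (Rxy ∧ Rxz → ∃w (Ryw ∧ Rzw)).
F1: holds.
F2: fails — R10 and R14 but 0 and 4 have no common successor.
F3: fails — Rww and Rws but w and s have no common successor.
F4: holds.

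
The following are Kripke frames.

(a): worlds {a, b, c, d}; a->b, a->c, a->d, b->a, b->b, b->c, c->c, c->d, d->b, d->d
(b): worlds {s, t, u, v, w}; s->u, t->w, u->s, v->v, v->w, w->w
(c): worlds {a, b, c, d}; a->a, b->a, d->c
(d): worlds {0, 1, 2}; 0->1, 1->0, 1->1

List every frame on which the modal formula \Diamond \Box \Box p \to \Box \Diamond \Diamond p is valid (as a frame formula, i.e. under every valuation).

(a), (b), (d)

The schema corresponds to a generalized confluence (Geach) condition: \forall x \forall y \forall z ((xRy \wedge xRz) \to \exists w (y R^2 w \wedge z R^2 w)).
(a): ✓.
(b): ✓.
(c): fails — dRc, dRc but no w with cR²w and cR²w.
(d): ✓.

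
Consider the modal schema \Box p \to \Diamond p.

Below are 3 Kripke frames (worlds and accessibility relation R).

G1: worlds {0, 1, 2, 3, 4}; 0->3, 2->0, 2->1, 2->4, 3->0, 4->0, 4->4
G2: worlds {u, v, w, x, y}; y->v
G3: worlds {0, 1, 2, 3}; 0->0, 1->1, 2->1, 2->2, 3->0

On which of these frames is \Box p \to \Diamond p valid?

The schema corresponds to seriality: \forall x \exists y Rxy.
G1: fails — world 1 has no successor.
G2: fails — world u has no successor.
G3: satisfies the condition.

G3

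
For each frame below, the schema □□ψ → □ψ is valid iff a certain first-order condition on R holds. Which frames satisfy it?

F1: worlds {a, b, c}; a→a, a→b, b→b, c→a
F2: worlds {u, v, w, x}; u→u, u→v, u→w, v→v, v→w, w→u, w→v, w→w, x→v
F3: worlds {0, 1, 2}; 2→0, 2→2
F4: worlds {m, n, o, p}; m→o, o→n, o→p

This is the axiom for density; its first-order frame correspondent is ∀x ∀y (Rxy → ∃z (Rxz ∧ Rzy)).
F1: holds.
F2: holds.
F3: holds.
F4: fails — Ron but no z with Roz and Rzn.

F1, F2, F3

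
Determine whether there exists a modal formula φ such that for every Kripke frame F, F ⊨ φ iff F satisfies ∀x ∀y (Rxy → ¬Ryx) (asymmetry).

No — not modally definable

Any modally definable frame class is closed under surjective bounded morphisms.
The 4-cycle (worlds a,b,c,d with a→b→c→d→a) is asymmetric. Mapping every world to a single reflexive point • is a surjective bounded morphism, and the reflexive point is not asymmetric (R•• but asymmetry requires ¬R••).
Hence asymmetry is not modally definable.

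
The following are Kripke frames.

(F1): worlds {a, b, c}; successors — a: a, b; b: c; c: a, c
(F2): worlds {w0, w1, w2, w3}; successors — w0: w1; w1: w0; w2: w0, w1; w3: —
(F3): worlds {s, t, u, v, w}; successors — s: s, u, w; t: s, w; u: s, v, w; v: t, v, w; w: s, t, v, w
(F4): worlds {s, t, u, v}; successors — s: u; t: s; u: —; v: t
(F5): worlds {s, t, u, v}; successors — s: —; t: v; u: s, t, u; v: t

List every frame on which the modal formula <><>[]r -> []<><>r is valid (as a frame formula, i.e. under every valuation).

(F1), (F3)

Frame correspondent (Sahlqvist): forall x forall y forall z ((x R^2 y & xRz) -> exists w (yRw & z R^2 w)) — i.e. a generalized confluence (Geach) condition.
(F1): satisfies the condition.
(F2): fails — w2R²w0, w2Rw0 but no w with w0Rw and w0R²w.
(F3): satisfies the condition.
(F4): fails — tR²u, tRs but no w with uRw and sR²w.
(F5): fails — uR²s, uRs but no w with sRw and sR²w.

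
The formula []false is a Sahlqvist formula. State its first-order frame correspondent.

□⊥ is valid iff no world has any successor (otherwise □⊥ fails at any world with one).

emptiness of R: forall x forall y ~Rxy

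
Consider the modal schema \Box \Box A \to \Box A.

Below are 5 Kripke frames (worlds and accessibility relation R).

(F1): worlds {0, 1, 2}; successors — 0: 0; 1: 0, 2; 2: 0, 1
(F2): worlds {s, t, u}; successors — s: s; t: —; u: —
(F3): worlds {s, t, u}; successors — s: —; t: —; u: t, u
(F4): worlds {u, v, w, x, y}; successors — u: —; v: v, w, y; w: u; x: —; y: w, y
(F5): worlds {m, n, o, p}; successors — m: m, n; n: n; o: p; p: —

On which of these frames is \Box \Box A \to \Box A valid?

(F2), (F3)

Frame correspondent (Sahlqvist): \forall x \forall y (Rxy \to \exists z (Rxz \wedge Rzy)) — i.e. density.
(F1): fails — R12 but no z with R1z and Rz2.
(F2): condition met.
(F3): condition met.
(F4): fails — Rwu but no z with Rwz and Rzu.
(F5): fails — Rop but no z with Roz and Rzp.
Valid on: (F2), (F3).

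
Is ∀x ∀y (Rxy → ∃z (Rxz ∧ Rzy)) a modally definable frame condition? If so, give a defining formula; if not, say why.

Definable; □□r → □r defines it

The condition is density. A defining modal formula is □□r → □r.
Suppose □□r→□r is valid. Take Rxy and set V(r)={w : xR²w}. Then □□r at x, so □r at x, so r at y, i.e. ∃z(Rxz∧Rzy).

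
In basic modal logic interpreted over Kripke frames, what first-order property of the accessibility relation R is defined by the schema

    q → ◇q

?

Reflexivity

This is frame-equivalent to □q → q (substitute ¬q for q and contrapose).
Suppose □q→q is valid. At any x set V(q)={w : Rxw}. Then □q holds at x, so q holds at x, i.e. Rxx.
Conversely, on a frame with reflexivity the schema holds at every world under every valuation.
So the correspondent is reflexivity.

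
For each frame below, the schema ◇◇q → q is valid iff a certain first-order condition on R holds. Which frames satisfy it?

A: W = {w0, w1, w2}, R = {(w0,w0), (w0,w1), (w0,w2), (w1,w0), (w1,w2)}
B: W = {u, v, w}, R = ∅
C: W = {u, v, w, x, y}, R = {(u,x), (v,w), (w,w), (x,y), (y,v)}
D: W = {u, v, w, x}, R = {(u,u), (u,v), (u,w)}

B

The schema corresponds to a generalized confluence (Geach) condition: ∀x ∀y (xR²y → ∃w (y = w ∧ x = w)).
A: fails — w0R²w1 but w1 ≠ w0.
B: condition met.
C: fails — uR²y but y ≠ u.
D: fails — uR²v but v ≠ u.
Valid on: B.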